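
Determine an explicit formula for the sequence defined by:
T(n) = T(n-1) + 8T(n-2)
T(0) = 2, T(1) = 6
Characteristic equation: x² - x - 8 = 0.
Discriminant Δ = (1)² + 4·(8) = 33.
Roots r₁,₂ = (1 ± √33)/2, so r₁ = \frac{1}{2} + \frac{\sqrt{33}}{2}, r₂ = \frac{1}{2} - \frac{\sqrt{33}}{2}.
General solution: T(n) = A·r₁^n + B·r₂^n.
From the initial conditions, A + B = 2 and r₁A + r₂B = 6.
Since r₁ - r₂ = √33: A = (6 - (2)r₂)/√33 = \frac{5 \sqrt{33}}{33} + 1, and B = 2 - A = 1 - \frac{5 \sqrt{33}}{33}.
So T(n) = \left(\frac{5 \sqrt{33}}{33} + 1\right)\left(\frac{1}{2} + \frac{\sqrt{33}}{2}\right)^n + \left(1 - \frac{5 \sqrt{33}}{33}\right)\left(\frac{1}{2} - \frac{\sqrt{33}}{2}\right)^n.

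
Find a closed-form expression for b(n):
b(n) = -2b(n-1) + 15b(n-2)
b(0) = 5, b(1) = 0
Characteristic equation: x² + 2x - 15 = 0, which factors as (x - (-5))(x - (3)) = 0.
Roots r₁ = -5, r₂ = 3 (distinct).
General solution: b(n) = A·(-5)^n + B·(3)^n.
From b(0) = 5: A + B = 5.
From b(1) = 0: -5A + 3B = 0.
Solving: A = \frac{15}{8}, B = \frac{25}{8}.
So b(n) = \frac{15 \left(-5\right)^{n}}{8} + \frac{25 \cdot 3^{n}}{8}.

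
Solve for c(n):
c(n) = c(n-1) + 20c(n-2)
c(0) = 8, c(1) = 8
Characteristic equation: x² - x - 20 = 0, which factors as (x - (-4))(x - (5)) = 0.
Roots r₁ = -4, r₂ = 5 (distinct).
General solution: c(n) = A·(-4)^n + B·(5)^n.
From c(0) = 8: A + B = 8.
From c(1) = 8: -4A + 5B = 8.
Solving: A = \frac{32}{9}, B = \frac{40}{9}.
So c(n) = \frac{32 \left(-4\right)^{n}}{9} + \frac{40 \cdot 5^{n}}{9}.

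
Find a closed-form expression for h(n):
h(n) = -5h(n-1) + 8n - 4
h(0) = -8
First-order linear with linear forcing.
Homogeneous solution: h_h(n) = A·(-5)^n.
Try particular h_p(n) = pn + q. Substituting:
  pn + q = -5(p(n-1) + q) + 8n - 4.
Matching the n-coefficient: p = -5p + 8 ⇒ p = \frac{4}{3}.
Matching constants: q = 5p - 5q - 4 ⇒ q = \frac{4}{9}.
General: h(n) = A·(-5)^n + \frac{4 n}{3} + \frac{4}{9}.
Apply h(0) = -8: A + \frac{4}{9} = -8 ⇒ A = - \frac{76}{9}.
So h(n) = - \frac{76 \left(-5\right)^{n}}{9} + \frac{4 n}{3} + \frac{4}{9}.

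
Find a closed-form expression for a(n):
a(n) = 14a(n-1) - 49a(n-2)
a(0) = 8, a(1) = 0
Characteristic equation: x² - 14x + 49 = 0, which is (x - (7))².
Repeated root r = 7.
General solution: a(n) = (A + Bn)·(7)^n.
From a(0) = 8: A = 8.
From a(1) = 0: (A + B)·(7) = 0 ⇒ B = -8.
So a(n) = \left(8 - 8 n\right) \cdot (7)^n.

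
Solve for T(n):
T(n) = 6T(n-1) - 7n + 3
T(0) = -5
First-order linear with linear forcing.
Homogeneous solution: T_h(n) = A·(6)^n.
Try particular T_p(n) = pn + q. Substituting:
  pn + q = 6(p(n-1) + q) - 7n + 3.
Matching the n-coefficient: p = 6p - 7 ⇒ p = \frac{7}{5}.
Matching constants: q = -6p + 6q + 3 ⇒ q = \frac{27}{25}.
General: T(n) = A·(6)^n + \frac{7 n}{5} + \frac{27}{25}.
Apply T(0) = -5: A + \frac{27}{25} = -5 ⇒ A = - \frac{152}{25}.
So T(n) = - \frac{152 \cdot 6^{n}}{25} + \frac{7 n}{5} + \frac{27}{25}.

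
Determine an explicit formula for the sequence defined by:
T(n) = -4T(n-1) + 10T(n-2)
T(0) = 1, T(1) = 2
Characteristic equation: x² + 4x - 10 = 0.
Discriminant Δ = (-4)² + 4·(10) = 56.
Roots r₁,₂ = (-4 ± √56)/2, so r₁ = -2 + \sqrt{14}, r₂ = - \sqrt{14} - 2.
General solution: T(n) = A·r₁^n + B·r₂^n.
From the initial conditions, A + B = 1 and r₁A + r₂B = 2.
Since r₁ - r₂ = √56: A = (2 - (1)r₂)/√56 = \frac{1}{2} + \frac{\sqrt{14}}{7}, and B = 1 - A = \frac{1}{2} - \frac{\sqrt{14}}{7}.
So T(n) = \left(\frac{1}{2} + \frac{\sqrt{14}}{7}\right)\left(-2 + \sqrt{14}\right)^n + \left(\frac{1}{2} - \frac{\sqrt{14}}{7}\right)\left(- \sqrt{14} - 2\right)^n.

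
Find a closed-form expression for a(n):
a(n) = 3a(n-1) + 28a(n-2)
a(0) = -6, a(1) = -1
Characteristic equation: x² - 3x - 28 = 0, which factors as (x - (-4))(x - (7)) = 0.
Roots r₁ = -4, r₂ = 7 (distinct).
General solution: a(n) = A·(-4)^n + B·(7)^n.
From a(0) = -6: A + B = -6.
From a(1) = -1: -4A + 7B = -1.
Solving: A = - \frac{41}{11}, B = - \frac{25}{11}.
So a(n) = - \frac{41 \left(-4\right)^{n}}{11} - \frac{25 \cdot 7^{n}}{11}.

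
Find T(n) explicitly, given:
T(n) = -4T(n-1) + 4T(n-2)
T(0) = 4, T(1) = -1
Characteristic equation: x² + 4x - 4 = 0.
Discriminant Δ = (-4)² + 4·(4) = 32.
Roots r₁,₂ = (-4 ± √32)/2, so r₁ = -2 + 2 \sqrt{2}, r₂ = - 2 \sqrt{2} - 2.
General solution: T(n) = A·r₁^n + B·r₂^n.
From the initial conditions, A + B = 4 and r₁A + r₂B = -1.
Since r₁ - r₂ = √32: A = (-1 - (4)r₂)/√32 = \frac{7 \sqrt{2}}{8} + 2, and B = 4 - A = 2 - \frac{7 \sqrt{2}}{8}.
So T(n) = \left(\frac{7 \sqrt{2}}{8} + 2\right)\left(-2 + 2 \sqrt{2}\right)^n + \left(2 - \frac{7 \sqrt{2}}{8}\right)\left(- 2 \sqrt{2} - 2\right)^n.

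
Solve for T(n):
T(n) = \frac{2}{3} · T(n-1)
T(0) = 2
Pure geometric recurrence with ratio \frac{2}{3}.
By induction T(n) = T(0) · (\frac{2}{3})^n = 2 \left(\frac{2}{3}\right)^{n}.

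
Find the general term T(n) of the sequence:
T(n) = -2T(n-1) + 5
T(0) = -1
First-order linear non-homogeneous.
Homogeneous solution: T_h(n) = A·(-2)^n.
Try constant particular solution T_p = K: K = -2K + 5 ⇒ K = \frac{5}{3}.
General: T(n) = A·(-2)^n + \frac{5}{3}.
Apply T(0) = -1: A + \frac{5}{3} = -1 ⇒ A = - \frac{8}{3}.
So T(n) = \frac{5}{3} - \frac{8 \left(-2\right)^{n}}{3}.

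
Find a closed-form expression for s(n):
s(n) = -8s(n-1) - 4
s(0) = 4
First-order linear non-homogeneous.
Homogeneous solution: s_h(n) = A·(-8)^n.
Try constant particular solution s_p = K: K = -8K - 4 ⇒ K = - \frac{4}{9}.
General: s(n) = A·(-8)^n - \frac{4}{9}.
Apply s(0) = 4: A - \frac{4}{9} = 4 ⇒ A = \frac{40}{9}.
So s(n) = \frac{40 \left(-8\right)^{n}}{9} - \frac{4}{9}.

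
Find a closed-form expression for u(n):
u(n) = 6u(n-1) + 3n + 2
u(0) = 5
First-order linear with linear forcing.
Homogeneous solution: u_h(n) = A·(6)^n.
Try particular u_p(n) = pn + q. Substituting:
  pn + q = 6(p(n-1) + q) + 3n + 2.
Matching the n-coefficient: p = 6p + 3 ⇒ p = - \frac{3}{5}.
Matching constants: q = -6p + 6q + 2 ⇒ q = - \frac{28}{25}.
General: u(n) = A·(6)^n - \frac{3 n}{5} - \frac{28}{25}.
Apply u(0) = 5: A - \frac{28}{25} = 5 ⇒ A = \frac{153}{25}.
So u(n) = \frac{153 \cdot 6^{n}}{25} - \frac{3 n}{5} - \frac{28}{25}.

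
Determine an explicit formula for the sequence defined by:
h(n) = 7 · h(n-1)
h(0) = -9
Pure geometric recurrence with ratio 7.
By induction h(n) = h(0) · (7)^n = - 9 \cdot 7^{n}.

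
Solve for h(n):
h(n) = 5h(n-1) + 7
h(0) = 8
First-order linear non-homogeneous.
Homogeneous solution: h_h(n) = A·(5)^n.
Try constant particular solution h_p = K: K = 5K + 7 ⇒ K = - \frac{7}{4}.
General: h(n) = A·(5)^n - \frac{7}{4}.
Apply h(0) = 8: A - \frac{7}{4} = 8 ⇒ A = \frac{39}{4}.
So h(n) = \frac{39 \cdot 5^{n}}{4} - \frac{7}{4}.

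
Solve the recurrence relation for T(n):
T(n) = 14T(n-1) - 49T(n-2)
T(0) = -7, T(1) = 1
Characteristic equation: x² - 14x + 49 = 0, which is (x - (7))².
Repeated root r = 7.
General solution: T(n) = (A + Bn)·(7)^n.
From T(0) = -7: A = -7.
From T(1) = 1: (A + B)·(7) = 1 ⇒ B = \frac{50}{7}.
So T(n) = \left(\frac{50 n}{7} - 7\right) \cdot (7)^n.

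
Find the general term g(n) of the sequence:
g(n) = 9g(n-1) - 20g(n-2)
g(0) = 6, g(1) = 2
Characteristic equation: x² - 9x + 20 = 0, which factors as (x - (4))(x - (5)) = 0.
Roots r₁ = 4, r₂ = 5 (distinct).
General solution: g(n) = A·(4)^n + B·(5)^n.
From g(0) = 6: A + B = 6.
From g(1) = 2: 4A + 5B = 2.
Solving: A = 28, B = -22.
So g(n) = 28 \cdot 4^{n} - 22 \cdot 5^{n}.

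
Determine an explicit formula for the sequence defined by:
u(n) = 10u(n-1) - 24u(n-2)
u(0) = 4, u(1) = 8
Characteristic equation: x² - 10x + 24 = 0, which factors as (x - (4))(x - (6)) = 0.
Roots r₁ = 4, r₂ = 6 (distinct).
General solution: u(n) = A·(4)^n + B·(6)^n.
From u(0) = 4: A + B = 4.
From u(1) = 8: 4A + 6B = 8.
Solving: A = 8, B = -4.
So u(n) = 8 \cdot 4^{n} - 4 \cdot 6^{n}.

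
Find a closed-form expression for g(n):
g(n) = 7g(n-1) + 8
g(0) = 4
First-order linear non-homogeneous.
Homogeneous solution: g_h(n) = A·(7)^n.
Try constant particular solution g_p = K: K = 7K + 8 ⇒ K = - \frac{4}{3}.
General: g(n) = A·(7)^n - \frac{4}{3}.
Apply g(0) = 4: A - \frac{4}{3} = 4 ⇒ A = \frac{16}{3}.
So g(n) = \frac{16 \cdot 7^{n}}{3} - \frac{4}{3}.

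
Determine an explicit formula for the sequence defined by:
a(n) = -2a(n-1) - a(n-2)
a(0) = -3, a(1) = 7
Characteristic equation: x² + 2x + 1 = 0, which is (x - (-1))².
Repeated root r = -1.
General solution: a(n) = (A + Bn)·(-1)^n.
From a(0) = -3: A = -3.
From a(1) = 7: (A + B)·(-1) = 7 ⇒ B = -4.
So a(n) = \left(- 4 n - 3\right) \cdot (-1)^n.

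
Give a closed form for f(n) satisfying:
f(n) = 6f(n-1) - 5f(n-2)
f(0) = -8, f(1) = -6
Characteristic equation: x² - 6x + 5 = 0, which factors as (x - (1))(x - (5)) = 0.
Roots r₁ = 1, r₂ = 5 (distinct).
General solution: f(n) = A·(1)^n + B·(5)^n.
From f(0) = -8: A + B = -8.
From f(1) = -6: A + 5B = -6.
Solving: A = - \frac{17}{2}, B = \frac{1}{2}.
So f(n) = \frac{5^{n}}{2} - \frac{17}{2}.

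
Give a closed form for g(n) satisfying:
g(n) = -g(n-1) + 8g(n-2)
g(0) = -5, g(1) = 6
Characteristic equation: x² + x - 8 = 0.
Discriminant Δ = (-1)² + 4·(8) = 33.
Roots r₁,₂ = (-1 ± √33)/2, so r₁ = - \frac{1}{2} + \frac{\sqrt{33}}{2}, r₂ = - \frac{\sqrt{33}}{2} - \frac{1}{2}.
General solution: g(n) = A·r₁^n + B·r₂^n.
From the initial conditions, A + B = -5 and r₁A + r₂B = 6.
Since r₁ - r₂ = √33: A = (6 - (-5)r₂)/√33 = - \frac{5}{2} + \frac{7 \sqrt{33}}{66}, and B = -5 - A = - \frac{5}{2} - \frac{7 \sqrt{33}}{66}.
So g(n) = \left(- \frac{5}{2} + \frac{7 \sqrt{33}}{66}\right)\left(- \frac{1}{2} + \frac{\sqrt{33}}{2}\right)^n + \left(- \frac{5}{2} - \frac{7 \sqrt{33}}{66}\right)\left(- \frac{\sqrt{33}}{2} - \frac{1}{2}\right)^n.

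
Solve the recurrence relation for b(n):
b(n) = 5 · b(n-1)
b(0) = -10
Pure geometric recurrence with ratio 5.
By induction b(n) = b(0) · (5)^n = - 10 \cdot 5^{n}.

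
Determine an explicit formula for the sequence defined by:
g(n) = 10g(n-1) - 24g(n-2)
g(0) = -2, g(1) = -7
Characteristic equation: x² - 10x + 24 = 0, which factors as (x - (4))(x - (6)) = 0.
Roots r₁ = 4, r₂ = 6 (distinct).
General solution: g(n) = A·(4)^n + B·(6)^n.
From g(0) = -2: A + B = -2.
From g(1) = -7: 4A + 6B = -7.
Solving: A = - \frac{5}{2}, B = \frac{1}{2}.
So g(n) = - \frac{5 \cdot 4^{n}}{2} + \frac{6^{n}}{2}.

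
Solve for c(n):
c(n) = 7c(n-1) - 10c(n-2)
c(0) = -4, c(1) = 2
Characteristic equation: x² - 7x + 10 = 0, which factors as (x - (2))(x - (5)) = 0.
Roots r₁ = 2, r₂ = 5 (distinct).
General solution: c(n) = A·(2)^n + B·(5)^n.
From c(0) = -4: A + B = -4.
From c(1) = 2: 2A + 5B = 2.
Solving: A = - \frac{22}{3}, B = \frac{10}{3}.
So c(n) = - \frac{22 \cdot 2^{n}}{3} + \frac{10 \cdot 5^{n}}{3}.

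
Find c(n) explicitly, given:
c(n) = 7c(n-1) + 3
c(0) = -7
First-order linear non-homogeneous.
Homogeneous solution: c_h(n) = A·(7)^n.
Try constant particular solution c_p = K: K = 7K + 3 ⇒ K = - \frac{1}{2}.
General: c(n) = A·(7)^n - \frac{1}{2}.
Apply c(0) = -7: A - \frac{1}{2} = -7 ⇒ A = - \frac{13}{2}.
So c(n) = - \frac{13 \cdot 7^{n}}{2} - \frac{1}{2}.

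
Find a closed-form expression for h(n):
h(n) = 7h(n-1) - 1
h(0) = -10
First-order linear non-homogeneous.
Homogeneous solution: h_h(n) = A·(7)^n.
Try constant particular solution h_p = K: K = 7K - 1 ⇒ K = \frac{1}{6}.
General: h(n) = A·(7)^n + \frac{1}{6}.
Apply h(0) = -10: A + \frac{1}{6} = -10 ⇒ A = - \frac{61}{6}.
So h(n) = \frac{1}{6} - \frac{61 \cdot 7^{n}}{6}.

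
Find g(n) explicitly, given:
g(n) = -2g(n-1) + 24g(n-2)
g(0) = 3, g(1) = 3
Characteristic equation: x² + 2x - 24 = 0, which factors as (x - (-6))(x - (4)) = 0.
Roots r₁ = -6, r₂ = 4 (distinct).
General solution: g(n) = A·(-6)^n + B·(4)^n.
From g(0) = 3: A + B = 3.
From g(1) = 3: -6A + 4B = 3.
Solving: A = \frac{9}{10}, B = \frac{21}{10}.
So g(n) = \frac{9 \left(-6\right)^{n}}{10} + \frac{21 \cdot 4^{n}}{10}.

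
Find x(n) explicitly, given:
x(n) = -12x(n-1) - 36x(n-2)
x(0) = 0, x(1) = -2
Characteristic equation: x² + 12x + 36 = 0, which is (x - (-6))².
Repeated root r = -6.
General solution: x(n) = (A + Bn)·(-6)^n.
From x(0) = 0: A = 0.
From x(1) = -2: (A + B)·(-6) = -2 ⇒ B = \frac{1}{3}.
So x(n) = \left(\frac{n}{3}\right) \cdot (-6)^n.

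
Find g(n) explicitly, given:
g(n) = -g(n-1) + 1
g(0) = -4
First-order linear non-homogeneous.
Homogeneous solution: g_h(n) = A·(-1)^n.
Try constant particular solution g_p = K: K = -K + 1 ⇒ K = \frac{1}{2}.
General: g(n) = A·(-1)^n + \frac{1}{2}.
Apply g(0) = -4: A + \frac{1}{2} = -4 ⇒ A = - \frac{9}{2}.
So g(n) = \frac{1}{2} - \frac{9 \left(-1\right)^{n}}{2}.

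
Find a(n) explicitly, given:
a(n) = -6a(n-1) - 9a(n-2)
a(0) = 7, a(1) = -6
Characteristic equation: x² + 6x + 9 = 0, which is (x - (-3))².
Repeated root r = -3.
General solution: a(n) = (A + Bn)·(-3)^n.
From a(0) = 7: A = 7.
From a(1) = -6: (A + B)·(-3) = -6 ⇒ B = -5.
So a(n) = \left(7 - 5 n\right) \cdot (-3)^n.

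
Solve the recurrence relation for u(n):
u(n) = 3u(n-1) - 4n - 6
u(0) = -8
First-order linear with linear forcing.
Homogeneous solution: u_h(n) = A·(3)^n.
Try particular u_p(n) = pn + q. Substituting:
  pn + q = 3(p(n-1) + q) - 4n - 6.
Matching the n-coefficient: p = 3p - 4 ⇒ p = 2.
Matching constants: q = -3p + 3q - 6 ⇒ q = 6.
General: u(n) = A·(3)^n + 2 n + 6.
Apply u(0) = -8: A + 6 = -8 ⇒ A = -14.
So u(n) = - 14 \cdot 3^{n} + 2 n + 6.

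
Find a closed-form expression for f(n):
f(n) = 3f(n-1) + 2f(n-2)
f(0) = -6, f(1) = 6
Characteristic equation: x² - 3x - 2 = 0.
Discriminant Δ = (3)² + 4·(2) = 17.
Roots r₁,₂ = (3 ± √17)/2, so r₁ = \frac{3}{2} + \frac{\sqrt{17}}{2}, r₂ = \frac{3}{2} - \frac{\sqrt{17}}{2}.
General solution: f(n) = A·r₁^n + B·r₂^n.
From the initial conditions, A + B = -6 and r₁A + r₂B = 6.
Since r₁ - r₂ = √17: A = (6 - (-6)r₂)/√17 = -3 + \frac{15 \sqrt{17}}{17}, and B = -6 - A = - \frac{15 \sqrt{17}}{17} - 3.
So f(n) = \left(-3 + \frac{15 \sqrt{17}}{17}\right)\left(\frac{3}{2} + \frac{\sqrt{17}}{2}\right)^n + \left(- \frac{15 \sqrt{17}}{17} - 3\right)\left(\frac{3}{2} - \frac{\sqrt{17}}{2}\right)^n.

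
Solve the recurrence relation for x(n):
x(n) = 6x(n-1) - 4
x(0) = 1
First-order linear non-homogeneous.
Homogeneous solution: x_h(n) = A·(6)^n.
Try constant particular solution x_p = K: K = 6K - 4 ⇒ K = \frac{4}{5}.
General: x(n) = A·(6)^n + \frac{4}{5}.
Apply x(0) = 1: A + \frac{4}{5} = 1 ⇒ A = \frac{1}{5}.
So x(n) = \frac{6^{n}}{5} + \frac{4}{5}.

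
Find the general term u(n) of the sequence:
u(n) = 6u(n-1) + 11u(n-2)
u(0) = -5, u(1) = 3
Characteristic equation: x² - 6x - 11 = 0.
Discriminant Δ = (6)² + 4·(11) = 80.
Roots r₁,₂ = (6 ± √80)/2, so r₁ = 3 + 2 \sqrt{5}, r₂ = 3 - 2 \sqrt{5}.
General solution: u(n) = A·r₁^n + B·r₂^n.
From the initial conditions, A + B = -5 and r₁A + r₂B = 3.
Since r₁ - r₂ = √80: A = (3 - (-5)r₂)/√80 = - \frac{5}{2} + \frac{9 \sqrt{5}}{10}, and B = -5 - A = - \frac{5}{2} - \frac{9 \sqrt{5}}{10}.
So u(n) = \left(- \frac{5}{2} + \frac{9 \sqrt{5}}{10}\right)\left(3 + 2 \sqrt{5}\right)^n + \left(- \frac{5}{2} - \frac{9 \sqrt{5}}{10}\right)\left(3 - 2 \sqrt{5}\right)^n.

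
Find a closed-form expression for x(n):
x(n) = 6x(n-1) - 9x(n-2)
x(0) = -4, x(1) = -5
Characteristic equation: x² - 6x + 9 = 0, which is (x - (3))².
Repeated root r = 3.
General solution: x(n) = (A + Bn)·(3)^n.
From x(0) = -4: A = -4.
From x(1) = -5: (A + B)·(3) = -5 ⇒ B = \frac{7}{3}.
So x(n) = \left(\frac{7 n}{3} - 4\right) \cdot (3)^n.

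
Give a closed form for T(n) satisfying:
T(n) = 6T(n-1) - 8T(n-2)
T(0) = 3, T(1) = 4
Characteristic equation: x² - 6x + 8 = 0, which factors as (x - (4))(x - (2)) = 0.
Roots r₁ = 4, r₂ = 2 (distinct).
General solution: T(n) = A·(4)^n + B·(2)^n.
From T(0) = 3: A + B = 3.
From T(1) = 4: 4A + 2B = 4.
Solving: A = -1, B = 4.
So T(n) = 4 \cdot 2^{n} - 4^{n}.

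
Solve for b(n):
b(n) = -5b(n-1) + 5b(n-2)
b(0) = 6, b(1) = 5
Characteristic equation: x² + 5x - 5 = 0.
Discriminant Δ = (-5)² + 4·(5) = 45.
Roots r₁,₂ = (-5 ± √45)/2, so r₁ = - \frac{5}{2} + \frac{3 \sqrt{5}}{2}, r₂ = - \frac{3 \sqrt{5}}{2} - \frac{5}{2}.
General solution: b(n) = A·r₁^n + B·r₂^n.
From the initial conditions, A + B = 6 and r₁A + r₂B = 5.
Since r₁ - r₂ = √45: A = (5 - (6)r₂)/√45 = \frac{4 \sqrt{5}}{3} + 3, and B = 6 - A = 3 - \frac{4 \sqrt{5}}{3}.
So b(n) = \left(\frac{4 \sqrt{5}}{3} + 3\right)\left(- \frac{5}{2} + \frac{3 \sqrt{5}}{2}\right)^n + \left(3 - \frac{4 \sqrt{5}}{3}\right)\left(- \frac{3 \sqrt{5}}{2} - \frac{5}{2}\right)^n.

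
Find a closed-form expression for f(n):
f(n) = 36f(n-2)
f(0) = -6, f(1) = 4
Characteristic equation: x² - 36 = 0, which factors as (x - (-6))(x - (6)) = 0.
Roots r₁ = -6, r₂ = 6 (distinct).
General solution: f(n) = A·(-6)^n + B·(6)^n.
From f(0) = -6: A + B = -6.
From f(1) = 4: -6A + 6B = 4.
Solving: A = - \frac{10}{3}, B = - \frac{8}{3}.
So f(n) = - \frac{10 \left(-6\right)^{n}}{3} - \frac{8 \cdot 6^{n}}{3}.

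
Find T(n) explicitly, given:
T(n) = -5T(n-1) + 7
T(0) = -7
First-order linear non-homogeneous.
Homogeneous solution: T_h(n) = A·(-5)^n.
Try constant particular solution T_p = K: K = -5K + 7 ⇒ K = \frac{7}{6}.
General: T(n) = A·(-5)^n + \frac{7}{6}.
Apply T(0) = -7: A + \frac{7}{6} = -7 ⇒ A = - \frac{49}{6}.
So T(n) = \frac{7}{6} - \frac{49 \left(-5\right)^{n}}{6}.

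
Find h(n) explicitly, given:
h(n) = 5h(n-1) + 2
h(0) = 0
First-order linear non-homogeneous.
Homogeneous solution: h_h(n) = A·(5)^n.
Try constant particular solution h_p = K: K = 5K + 2 ⇒ K = - \frac{1}{2}.
General: h(n) = A·(5)^n - \frac{1}{2}.
Apply h(0) = 0: A - \frac{1}{2} = 0 ⇒ A = \frac{1}{2}.
So h(n) = \frac{5^{n}}{2} - \frac{1}{2}.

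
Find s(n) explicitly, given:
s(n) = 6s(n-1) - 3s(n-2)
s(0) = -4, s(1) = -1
Characteristic equation: x² - 6x + 3 = 0.
Discriminant Δ = (6)² + 4·(-3) = 24.
Roots r₁,₂ = (6 ± √24)/2, so r₁ = \sqrt{6} + 3, r₂ = 3 - \sqrt{6}.
General solution: s(n) = A·r₁^n + B·r₂^n.
From the initial conditions, A + B = -4 and r₁A + r₂B = -1.
Since r₁ - r₂ = √24: A = (-1 - (-4)r₂)/√24 = -2 + \frac{11 \sqrt{6}}{12}, and B = -4 - A = - \frac{11 \sqrt{6}}{12} - 2.
So s(n) = \left(-2 + \frac{11 \sqrt{6}}{12}\right)\left(\sqrt{6} + 3\right)^n + \left(- \frac{11 \sqrt{6}}{12} - 2\right)\left(3 - \sqrt{6}\right)^n.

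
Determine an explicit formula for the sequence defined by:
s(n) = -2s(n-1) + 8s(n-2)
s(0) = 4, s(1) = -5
Characteristic equation: x² + 2x - 8 = 0, which factors as (x - (2))(x - (-4)) = 0.
Roots r₁ = 2, r₂ = -4 (distinct).
General solution: s(n) = A·(2)^n + B·(-4)^n.
From s(0) = 4: A + B = 4.
From s(1) = -5: 2A - 4B = -5.
Solving: A = \frac{11}{6}, B = \frac{13}{6}.
So s(n) = \frac{13 \left(-4\right)^{n}}{6} + \frac{11 \cdot 2^{n}}{6}.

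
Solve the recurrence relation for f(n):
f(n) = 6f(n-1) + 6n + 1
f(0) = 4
First-order linear with linear forcing.
Homogeneous solution: f_h(n) = A·(6)^n.
Try particular f_p(n) = pn + q. Substituting:
  pn + q = 6(p(n-1) + q) + 6n + 1.
Matching the n-coefficient: p = 6p + 6 ⇒ p = - \frac{6}{5}.
Matching constants: q = -6p + 6q + 1 ⇒ q = - \frac{41}{25}.
General: f(n) = A·(6)^n - \frac{6 n}{5} - \frac{41}{25}.
Apply f(0) = 4: A - \frac{41}{25} = 4 ⇒ A = \frac{141}{25}.
So f(n) = \frac{141 \cdot 6^{n}}{25} - \frac{6 n}{5} - \frac{41}{25}.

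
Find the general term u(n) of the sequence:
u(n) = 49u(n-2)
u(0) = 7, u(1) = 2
Characteristic equation: x² - 49 = 0, which factors as (x - (-7))(x - (7)) = 0.
Roots r₁ = -7, r₂ = 7 (distinct).
General solution: u(n) = A·(-7)^n + B·(7)^n.
From u(0) = 7: A + B = 7.
From u(1) = 2: -7A + 7B = 2.
Solving: A = \frac{47}{14}, B = \frac{51}{14}.
So u(n) = \frac{47 \left(-7\right)^{n}}{14} + \frac{51 \cdot 7^{n}}{14}.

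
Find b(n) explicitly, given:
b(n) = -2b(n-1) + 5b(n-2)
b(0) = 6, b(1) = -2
Characteristic equation: x² + 2x - 5 = 0.
Discriminant Δ = (-2)² + 4·(5) = 24.
Roots r₁,₂ = (-2 ± √24)/2, so r₁ = -1 + \sqrt{6}, r₂ = - \sqrt{6} - 1.
General solution: b(n) = A·r₁^n + B·r₂^n.
From the initial conditions, A + B = 6 and r₁A + r₂B = -2.
Since r₁ - r₂ = √24: A = (-2 - (6)r₂)/√24 = \frac{\sqrt{6}}{3} + 3, and B = 6 - A = 3 - \frac{\sqrt{6}}{3}.
So b(n) = \left(\frac{\sqrt{6}}{3} + 3\right)\left(-1 + \sqrt{6}\right)^n + \left(3 - \frac{\sqrt{6}}{3}\right)\left(- \sqrt{6} - 1\right)^n.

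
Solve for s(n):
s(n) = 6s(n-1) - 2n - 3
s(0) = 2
First-order linear with linear forcing.
Homogeneous solution: s_h(n) = A·(6)^n.
Try particular s_p(n) = pn + q. Substituting:
  pn + q = 6(p(n-1) + q) - 2n - 3.
Matching the n-coefficient: p = 6p - 2 ⇒ p = \frac{2}{5}.
Matching constants: q = -6p + 6q - 3 ⇒ q = \frac{27}{25}.
General: s(n) = A·(6)^n + \frac{2 n}{5} + \frac{27}{25}.
Apply s(0) = 2: A + \frac{27}{25} = 2 ⇒ A = \frac{23}{25}.
So s(n) = \frac{23 \cdot 6^{n}}{25} + \frac{2 n}{5} + \frac{27}{25}.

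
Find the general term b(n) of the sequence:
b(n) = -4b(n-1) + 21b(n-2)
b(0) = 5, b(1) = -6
Characteristic equation: x² + 4x - 21 = 0, which factors as (x - (-7))(x - (3)) = 0.
Roots r₁ = -7, r₂ = 3 (distinct).
General solution: b(n) = A·(-7)^n + B·(3)^n.
From b(0) = 5: A + B = 5.
From b(1) = -6: -7A + 3B = -6.
Solving: A = \frac{21}{10}, B = \frac{29}{10}.
So b(n) = \frac{21 \left(-7\right)^{n}}{10} + \frac{29 \cdot 3^{n}}{10}.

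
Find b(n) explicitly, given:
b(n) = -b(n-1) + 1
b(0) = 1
First-order linear non-homogeneous.
Homogeneous solution: b_h(n) = A·(-1)^n.
Try constant particular solution b_p = K: K = -K + 1 ⇒ K = \frac{1}{2}.
General: b(n) = A·(-1)^n + \frac{1}{2}.
Apply b(0) = 1: A + \frac{1}{2} = 1 ⇒ A = \frac{1}{2}.
So b(n) = \frac{\left(-1\right)^{n}}{2} + \frac{1}{2}.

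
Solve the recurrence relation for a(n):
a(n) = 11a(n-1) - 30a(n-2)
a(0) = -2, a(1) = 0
Characteristic equation: x² - 11x + 30 = 0, which factors as (x - (6))(x - (5)) = 0.
Roots r₁ = 6, r₂ = 5 (distinct).
General solution: a(n) = A·(6)^n + B·(5)^n.
From a(0) = -2: A + B = -2.
From a(1) = 0: 6A + 5B = 0.
Solving: A = 10, B = -12.
So a(n) = - 12 \cdot 5^{n} + 10 \cdot 6^{n}.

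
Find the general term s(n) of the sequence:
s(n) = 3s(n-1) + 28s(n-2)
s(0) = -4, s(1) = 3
Characteristic equation: x² - 3x - 28 = 0, which factors as (x - (7))(x - (-4)) = 0.
Roots r₁ = 7, r₂ = -4 (distinct).
General solution: s(n) = A·(7)^n + B·(-4)^n.
From s(0) = -4: A + B = -4.
From s(1) = 3: 7A - 4B = 3.
Solving: A = - \frac{13}{11}, B = - \frac{31}{11}.
So s(n) = - \frac{31 \left(-4\right)^{n}}{11} - \frac{13 \cdot 7^{n}}{11}.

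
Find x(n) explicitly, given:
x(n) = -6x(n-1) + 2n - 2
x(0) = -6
First-order linear with linear forcing.
Homogeneous solution: x_h(n) = A·(-6)^n.
Try particular x_p(n) = pn + q. Substituting:
  pn + q = -6(p(n-1) + q) + 2n - 2.
Matching the n-coefficient: p = -6p + 2 ⇒ p = \frac{2}{7}.
Matching constants: q = 6p - 6q - 2 ⇒ q = - \frac{2}{49}.
General: x(n) = A·(-6)^n + \frac{2 n}{7} - \frac{2}{49}.
Apply x(0) = -6: A - \frac{2}{49} = -6 ⇒ A = - \frac{292}{49}.
So x(n) = - \frac{292 \left(-6\right)^{n}}{49} + \frac{2 n}{7} - \frac{2}{49}.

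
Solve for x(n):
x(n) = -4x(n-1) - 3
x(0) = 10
First-order linear non-homogeneous.
Homogeneous solution: x_h(n) = A·(-4)^n.
Try constant particular solution x_p = K: K = -4K - 3 ⇒ K = - \frac{3}{5}.
General: x(n) = A·(-4)^n - \frac{3}{5}.
Apply x(0) = 10: A - \frac{3}{5} = 10 ⇒ A = \frac{53}{5}.
So x(n) = \frac{53 \left(-4\right)^{n}}{5} - \frac{3}{5}.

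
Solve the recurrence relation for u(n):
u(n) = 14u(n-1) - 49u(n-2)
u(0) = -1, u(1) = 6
Characteristic equation: x² - 14x + 49 = 0, which is (x - (7))².
Repeated root r = 7.
General solution: u(n) = (A + Bn)·(7)^n.
From u(0) = -1: A = -1.
From u(1) = 6: (A + B)·(7) = 6 ⇒ B = \frac{13}{7}.
So u(n) = \left(\frac{13 n}{7} - 1\right) \cdot (7)^n.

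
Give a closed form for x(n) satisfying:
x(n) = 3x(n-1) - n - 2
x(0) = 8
First-order linear with linear forcing.
Homogeneous solution: x_h(n) = A·(3)^n.
Try particular x_p(n) = pn + q. Substituting:
  pn + q = 3(p(n-1) + q) - n - 2.
Matching the n-coefficient: p = 3p - 1 ⇒ p = \frac{1}{2}.
Matching constants: q = -3p + 3q - 2 ⇒ q = \frac{7}{4}.
General: x(n) = A·(3)^n + \frac{n}{2} + \frac{7}{4}.
Apply x(0) = 8: A + \frac{7}{4} = 8 ⇒ A = \frac{25}{4}.
So x(n) = \frac{25 \cdot 3^{n}}{4} + \frac{n}{2} + \frac{7}{4}.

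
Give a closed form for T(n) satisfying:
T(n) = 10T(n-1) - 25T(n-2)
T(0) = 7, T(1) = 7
Characteristic equation: x² - 10x + 25 = 0, which is (x - (5))².
Repeated root r = 5.
General solution: T(n) = (A + Bn)·(5)^n.
From T(0) = 7: A = 7.
From T(1) = 7: (A + B)·(5) = 7 ⇒ B = - \frac{28}{5}.
So T(n) = \left(7 - \frac{28 n}{5}\right) \cdot (5)^n.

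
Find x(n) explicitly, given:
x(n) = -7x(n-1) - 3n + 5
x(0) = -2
First-order linear with linear forcing.
Homogeneous solution: x_h(n) = A·(-7)^n.
Try particular x_p(n) = pn + q. Substituting:
  pn + q = -7(p(n-1) + q) - 3n + 5.
Matching the n-coefficient: p = -7p - 3 ⇒ p = - \frac{3}{8}.
Matching constants: q = 7p - 7q + 5 ⇒ q = \frac{19}{64}.
General: x(n) = A·(-7)^n - \frac{3 n}{8} + \frac{19}{64}.
Apply x(0) = -2: A + \frac{19}{64} = -2 ⇒ A = - \frac{147}{64}.
So x(n) = - \frac{147 \left(-7\right)^{n}}{64} - \frac{3 n}{8} + \frac{19}{64}.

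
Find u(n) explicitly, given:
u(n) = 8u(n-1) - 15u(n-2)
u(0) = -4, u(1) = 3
Characteristic equation: x² - 8x + 15 = 0, which factors as (x - (5))(x - (3)) = 0.
Roots r₁ = 5, r₂ = 3 (distinct).
General solution: u(n) = A·(5)^n + B·(3)^n.
From u(0) = -4: A + B = -4.
From u(1) = 3: 5A + 3B = 3.
Solving: A = \frac{15}{2}, B = - \frac{23}{2}.
So u(n) = - \frac{23 \cdot 3^{n}}{2} + \frac{15 \cdot 5^{n}}{2}.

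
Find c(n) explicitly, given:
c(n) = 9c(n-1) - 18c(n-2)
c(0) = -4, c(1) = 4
Characteristic equation: x² - 9x + 18 = 0, which factors as (x - (6))(x - (3)) = 0.
Roots r₁ = 6, r₂ = 3 (distinct).
General solution: c(n) = A·(6)^n + B·(3)^n.
From c(0) = -4: A + B = -4.
From c(1) = 4: 6A + 3B = 4.
Solving: A = \frac{16}{3}, B = - \frac{28}{3}.
So c(n) = - \frac{28 \cdot 3^{n}}{3} + \frac{16 \cdot 6^{n}}{3}.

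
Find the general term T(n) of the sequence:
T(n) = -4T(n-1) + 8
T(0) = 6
First-order linear non-homogeneous.
Homogeneous solution: T_h(n) = A·(-4)^n.
Try constant particular solution T_p = K: K = -4K + 8 ⇒ K = \frac{8}{5}.
General: T(n) = A·(-4)^n + \frac{8}{5}.
Apply T(0) = 6: A + \frac{8}{5} = 6 ⇒ A = \frac{22}{5}.
So T(n) = \frac{22 \left(-4\right)^{n}}{5} + \frac{8}{5}.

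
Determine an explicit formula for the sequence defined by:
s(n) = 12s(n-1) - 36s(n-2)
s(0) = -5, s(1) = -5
Characteristic equation: x² - 12x + 36 = 0, which is (x - (6))².
Repeated root r = 6.
General solution: s(n) = (A + Bn)·(6)^n.
From s(0) = -5: A = -5.
From s(1) = -5: (A + B)·(6) = -5 ⇒ B = \frac{25}{6}.
So s(n) = \left(\frac{25 n}{6} - 5\right) \cdot (6)^n.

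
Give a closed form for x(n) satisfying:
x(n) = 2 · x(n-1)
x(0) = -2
Pure geometric recurrence with ratio 2.
By induction x(n) = x(0) · (2)^n = - 2 \cdot 2^{n}.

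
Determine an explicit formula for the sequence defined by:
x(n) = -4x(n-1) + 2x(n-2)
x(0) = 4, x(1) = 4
Characteristic equation: x² + 4x - 2 = 0.
Discriminant Δ = (-4)² + 4·(2) = 24.
Roots r₁,₂ = (-4 ± √24)/2, so r₁ = -2 + \sqrt{6}, r₂ = - \sqrt{6} - 2.
General solution: x(n) = A·r₁^n + B·r₂^n.
From the initial conditions, A + B = 4 and r₁A + r₂B = 4.
Since r₁ - r₂ = √24: A = (4 - (4)r₂)/√24 = 2 + \sqrt{6}, and B = 4 - A = 2 - \sqrt{6}.
So x(n) = \left(2 + \sqrt{6}\right)\left(-2 + \sqrt{6}\right)^n + \left(2 - \sqrt{6}\right)\left(- \sqrt{6} - 2\right)^n.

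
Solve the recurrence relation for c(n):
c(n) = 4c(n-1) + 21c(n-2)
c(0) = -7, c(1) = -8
Characteristic equation: x² - 4x - 21 = 0, which factors as (x - (7))(x - (-3)) = 0.
Roots r₁ = 7, r₂ = -3 (distinct).
General solution: c(n) = A·(7)^n + B·(-3)^n.
From c(0) = -7: A + B = -7.
From c(1) = -8: 7A - 3B = -8.
Solving: A = - \frac{29}{10}, B = - \frac{41}{10}.
So c(n) = - \frac{41 \left(-3\right)^{n}}{10} - \frac{29 \cdot 7^{n}}{10}.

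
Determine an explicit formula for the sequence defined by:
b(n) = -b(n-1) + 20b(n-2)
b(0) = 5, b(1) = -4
Characteristic equation: x² + x - 20 = 0, which factors as (x - (-5))(x - (4)) = 0.
Roots r₁ = -5, r₂ = 4 (distinct).
General solution: b(n) = A·(-5)^n + B·(4)^n.
From b(0) = 5: A + B = 5.
From b(1) = -4: -5A + 4B = -4.
Solving: A = \frac{8}{3}, B = \frac{7}{3}.
So b(n) = \frac{8 \left(-5\right)^{n}}{3} + \frac{7 \cdot 4^{n}}{3}.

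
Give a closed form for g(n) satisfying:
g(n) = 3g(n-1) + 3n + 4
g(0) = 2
First-order linear with linear forcing.
Homogeneous solution: g_h(n) = A·(3)^n.
Try particular g_p(n) = pn + q. Substituting:
  pn + q = 3(p(n-1) + q) + 3n + 4.
Matching the n-coefficient: p = 3p + 3 ⇒ p = - \frac{3}{2}.
Matching constants: q = -3p + 3q + 4 ⇒ q = - \frac{17}{4}.
General: g(n) = A·(3)^n - \frac{3 n}{2} - \frac{17}{4}.
Apply g(0) = 2: A - \frac{17}{4} = 2 ⇒ A = \frac{25}{4}.
So g(n) = \frac{25 \cdot 3^{n}}{4} - \frac{3 n}{2} - \frac{17}{4}.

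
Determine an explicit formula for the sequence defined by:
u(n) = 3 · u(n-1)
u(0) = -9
Pure geometric recurrence with ratio 3.
By induction u(n) = u(0) · (3)^n = - 9 \cdot 3^{n}.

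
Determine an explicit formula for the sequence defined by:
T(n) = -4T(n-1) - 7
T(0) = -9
First-order linear non-homogeneous.
Homogeneous solution: T_h(n) = A·(-4)^n.
Try constant particular solution T_p = K: K = -4K - 7 ⇒ K = - \frac{7}{5}.
General: T(n) = A·(-4)^n - \frac{7}{5}.
Apply T(0) = -9: A - \frac{7}{5} = -9 ⇒ A = - \frac{38}{5}.
So T(n) = - \frac{38 \left(-4\right)^{n}}{5} - \frac{7}{5}.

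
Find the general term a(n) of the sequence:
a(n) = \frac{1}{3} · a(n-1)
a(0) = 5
Pure geometric recurrence with ratio \frac{1}{3}.
By induction a(n) = a(0) · (\frac{1}{3})^n = 5 \cdot 3^{- n}.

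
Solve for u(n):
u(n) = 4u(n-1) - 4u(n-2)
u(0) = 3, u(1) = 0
Characteristic equation: x² - 4x + 4 = 0, which is (x - (2))².
Repeated root r = 2.
General solution: u(n) = (A + Bn)·(2)^n.
From u(0) = 3: A = 3.
From u(1) = 0: (A + B)·(2) = 0 ⇒ B = -3.
So u(n) = \left(3 - 3 n\right) \cdot (2)^n.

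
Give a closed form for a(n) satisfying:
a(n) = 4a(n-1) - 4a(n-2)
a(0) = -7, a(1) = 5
Characteristic equation: x² - 4x + 4 = 0, which is (x - (2))².
Repeated root r = 2.
General solution: a(n) = (A + Bn)·(2)^n.
From a(0) = -7: A = -7.
From a(1) = 5: (A + B)·(2) = 5 ⇒ B = \frac{19}{2}.
So a(n) = \left(\frac{19 n}{2} - 7\right) \cdot (2)^n.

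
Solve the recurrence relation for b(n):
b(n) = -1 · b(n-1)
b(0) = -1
Pure geometric recurrence with ratio -1.
By induction b(n) = b(0) · (-1)^n = - \left(-1\right)^{n}.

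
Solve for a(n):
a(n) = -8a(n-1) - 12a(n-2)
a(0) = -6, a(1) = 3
Characteristic equation: x² + 8x + 12 = 0, which factors as (x - (-2))(x - (-6)) = 0.
Roots r₁ = -2, r₂ = -6 (distinct).
General solution: a(n) = A·(-2)^n + B·(-6)^n.
From a(0) = -6: A + B = -6.
From a(1) = 3: -2A - 6B = 3.
Solving: A = - \frac{33}{4}, B = \frac{9}{4}.
So a(n) = - \frac{33 \left(-2\right)^{n}}{4} + \frac{9 \left(-6\right)^{n}}{4}.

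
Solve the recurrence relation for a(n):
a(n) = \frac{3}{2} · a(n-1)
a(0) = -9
Pure geometric recurrence with ratio \frac{3}{2}.
By induction a(n) = a(0) · (\frac{3}{2})^n = - 9 \left(\frac{3}{2}\right)^{n}.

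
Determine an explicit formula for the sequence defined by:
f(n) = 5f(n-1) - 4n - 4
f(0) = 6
First-order linear with linear forcing.
Homogeneous solution: f_h(n) = A·(5)^n.
Try particular f_p(n) = pn + q. Substituting:
  pn + q = 5(p(n-1) + q) - 4n - 4.
Matching the n-coefficient: p = 5p - 4 ⇒ p = 1.
Matching constants: q = -5p + 5q - 4 ⇒ q = \frac{9}{4}.
General: f(n) = A·(5)^n + n + \frac{9}{4}.
Apply f(0) = 6: A + \frac{9}{4} = 6 ⇒ A = \frac{15}{4}.
So f(n) = \frac{15 \cdot 5^{n}}{4} + n + \frac{9}{4}.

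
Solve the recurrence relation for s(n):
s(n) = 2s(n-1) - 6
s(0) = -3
First-order linear non-homogeneous.
Homogeneous solution: s_h(n) = A·(2)^n.
Try constant particular solution s_p = K: K = 2K - 6 ⇒ K = 6.
General: s(n) = A·(2)^n + 6.
Apply s(0) = -3: A + 6 = -3 ⇒ A = -9.
So s(n) = 6 - 9 \cdot 2^{n}.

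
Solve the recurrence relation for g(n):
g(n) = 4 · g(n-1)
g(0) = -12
Pure geometric recurrence with ratio 4.
By induction g(n) = g(0) · (4)^n = - 12 \cdot 4^{n}.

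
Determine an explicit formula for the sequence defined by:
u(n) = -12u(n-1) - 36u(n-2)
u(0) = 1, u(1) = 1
Characteristic equation: x² + 12x + 36 = 0, which is (x - (-6))².
Repeated root r = -6.
General solution: u(n) = (A + Bn)·(-6)^n.
From u(0) = 1: A = 1.
From u(1) = 1: (A + B)·(-6) = 1 ⇒ B = - \frac{7}{6}.
So u(n) = \left(1 - \frac{7 n}{6}\right) \cdot (-6)^n.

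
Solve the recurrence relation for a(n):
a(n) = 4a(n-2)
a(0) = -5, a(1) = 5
Characteristic equation: x² - 4 = 0, which factors as (x - (2))(x - (-2)) = 0.
Roots r₁ = 2, r₂ = -2 (distinct).
General solution: a(n) = A·(2)^n + B·(-2)^n.
From a(0) = -5: A + B = -5.
From a(1) = 5: 2A - 2B = 5.
Solving: A = - \frac{5}{4}, B = - \frac{15}{4}.
So a(n) = - \frac{15 \left(-2\right)^{n}}{4} - \frac{5 \cdot 2^{n}}{4}.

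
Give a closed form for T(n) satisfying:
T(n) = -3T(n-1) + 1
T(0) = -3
First-order linear non-homogeneous.
Homogeneous solution: T_h(n) = A·(-3)^n.
Try constant particular solution T_p = K: K = -3K + 1 ⇒ K = \frac{1}{4}.
General: T(n) = A·(-3)^n + \frac{1}{4}.
Apply T(0) = -3: A + \frac{1}{4} = -3 ⇒ A = - \frac{13}{4}.
So T(n) = \frac{1}{4} - \frac{13 \left(-3\right)^{n}}{4}.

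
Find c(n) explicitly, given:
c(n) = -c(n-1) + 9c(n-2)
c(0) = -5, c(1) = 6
Characteristic equation: x² + x - 9 = 0.
Discriminant Δ = (-1)² + 4·(9) = 37.
Roots r₁,₂ = (-1 ± √37)/2, so r₁ = - \frac{1}{2} + \frac{\sqrt{37}}{2}, r₂ = - \frac{\sqrt{37}}{2} - \frac{1}{2}.
General solution: c(n) = A·r₁^n + B·r₂^n.
From the initial conditions, A + B = -5 and r₁A + r₂B = 6.
Since r₁ - r₂ = √37: A = (6 - (-5)r₂)/√37 = - \frac{5}{2} + \frac{7 \sqrt{37}}{74}, and B = -5 - A = - \frac{5}{2} - \frac{7 \sqrt{37}}{74}.
So c(n) = \left(- \frac{5}{2} + \frac{7 \sqrt{37}}{74}\right)\left(- \frac{1}{2} + \frac{\sqrt{37}}{2}\right)^n + \left(- \frac{5}{2} - \frac{7 \sqrt{37}}{74}\right)\left(- \frac{\sqrt{37}}{2} - \frac{1}{2}\right)^n.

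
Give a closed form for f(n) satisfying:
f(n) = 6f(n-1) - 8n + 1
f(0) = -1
First-order linear with linear forcing.
Homogeneous solution: f_h(n) = A·(6)^n.
Try particular f_p(n) = pn + q. Substituting:
  pn + q = 6(p(n-1) + q) - 8n + 1.
Matching the n-coefficient: p = 6p - 8 ⇒ p = \frac{8}{5}.
Matching constants: q = -6p + 6q + 1 ⇒ q = \frac{43}{25}.
General: f(n) = A·(6)^n + \frac{8 n}{5} + \frac{43}{25}.
Apply f(0) = -1: A + \frac{43}{25} = -1 ⇒ A = - \frac{68}{25}.
So f(n) = - \frac{68 \cdot 6^{n}}{25} + \frac{8 n}{5} + \frac{43}{25}.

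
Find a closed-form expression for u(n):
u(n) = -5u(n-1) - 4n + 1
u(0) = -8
First-order linear with linear forcing.
Homogeneous solution: u_h(n) = A·(-5)^n.
Try particular u_p(n) = pn + q. Substituting:
  pn + q = -5(p(n-1) + q) - 4n + 1.
Matching the n-coefficient: p = -5p - 4 ⇒ p = - \frac{2}{3}.
Matching constants: q = 5p - 5q + 1 ⇒ q = - \frac{7}{18}.
General: u(n) = A·(-5)^n - \frac{2 n}{3} - \frac{7}{18}.
Apply u(0) = -8: A - \frac{7}{18} = -8 ⇒ A = - \frac{137}{18}.
So u(n) = - \frac{137 \left(-5\right)^{n}}{18} - \frac{2 n}{3} - \frac{7}{18}.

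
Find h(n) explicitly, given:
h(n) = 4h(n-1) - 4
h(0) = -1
First-order linear non-homogeneous.
Homogeneous solution: h_h(n) = A·(4)^n.
Try constant particular solution h_p = K: K = 4K - 4 ⇒ K = \frac{4}{3}.
General: h(n) = A·(4)^n + \frac{4}{3}.
Apply h(0) = -1: A + \frac{4}{3} = -1 ⇒ A = - \frac{7}{3}.
So h(n) = \frac{4}{3} - \frac{7 \cdot 4^{n}}{3}.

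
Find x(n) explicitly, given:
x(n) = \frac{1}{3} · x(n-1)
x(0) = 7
Pure geometric recurrence with ratio \frac{1}{3}.
By induction x(n) = x(0) · (\frac{1}{3})^n = 7 \cdot 3^{- n}.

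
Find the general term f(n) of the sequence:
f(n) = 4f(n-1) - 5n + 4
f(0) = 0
First-order linear with linear forcing.
Homogeneous solution: f_h(n) = A·(4)^n.
Try particular f_p(n) = pn + q. Substituting:
  pn + q = 4(p(n-1) + q) - 5n + 4.
Matching the n-coefficient: p = 4p - 5 ⇒ p = \frac{5}{3}.
Matching constants: q = -4p + 4q + 4 ⇒ q = \frac{8}{9}.
General: f(n) = A·(4)^n + \frac{5 n}{3} + \frac{8}{9}.
Apply f(0) = 0: A + \frac{8}{9} = 0 ⇒ A = - \frac{8}{9}.
So f(n) = - \frac{8 \cdot 4^{n}}{9} + \frac{5 n}{3} + \frac{8}{9}.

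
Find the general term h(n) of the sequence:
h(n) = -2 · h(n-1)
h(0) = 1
Pure geometric recurrence with ratio -2.
By induction h(n) = h(0) · (-2)^n = \left(-2\right)^{n}.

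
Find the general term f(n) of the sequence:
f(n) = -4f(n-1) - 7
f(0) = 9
First-order linear non-homogeneous.
Homogeneous solution: f_h(n) = A·(-4)^n.
Try constant particular solution f_p = K: K = -4K - 7 ⇒ K = - \frac{7}{5}.
General: f(n) = A·(-4)^n - \frac{7}{5}.
Apply f(0) = 9: A - \frac{7}{5} = 9 ⇒ A = \frac{52}{5}.
So f(n) = \frac{52 \left(-4\right)^{n}}{5} - \frac{7}{5}.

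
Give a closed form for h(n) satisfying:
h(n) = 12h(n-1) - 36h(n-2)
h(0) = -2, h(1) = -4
Characteristic equation: x² - 12x + 36 = 0, which is (x - (6))².
Repeated root r = 6.
General solution: h(n) = (A + Bn)·(6)^n.
From h(0) = -2: A = -2.
From h(1) = -4: (A + B)·(6) = -4 ⇒ B = \frac{4}{3}.
So h(n) = \left(\frac{4 n}{3} - 2\right) \cdot (6)^n.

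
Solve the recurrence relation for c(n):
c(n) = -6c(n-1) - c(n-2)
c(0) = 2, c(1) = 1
Characteristic equation: x² + 6x + 1 = 0.
Discriminant Δ = (-6)² + 4·(-1) = 32.
Roots r₁,₂ = (-6 ± √32)/2, so r₁ = -3 + 2 \sqrt{2}, r₂ = -3 - 2 \sqrt{2}.
General solution: c(n) = A·r₁^n + B·r₂^n.
From the initial conditions, A + B = 2 and r₁A + r₂B = 1.
Since r₁ - r₂ = √32: A = (1 - (2)r₂)/√32 = 1 + \frac{7 \sqrt{2}}{8}, and B = 2 - A = 1 - \frac{7 \sqrt{2}}{8}.
So c(n) = \left(1 + \frac{7 \sqrt{2}}{8}\right)\left(-3 + 2 \sqrt{2}\right)^n + \left(1 - \frac{7 \sqrt{2}}{8}\right)\left(-3 - 2 \sqrt{2}\right)^n.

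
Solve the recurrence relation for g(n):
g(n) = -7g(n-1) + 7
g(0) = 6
First-order linear non-homogeneous.
Homogeneous solution: g_h(n) = A·(-7)^n.
Try constant particular solution g_p = K: K = -7K + 7 ⇒ K = \frac{7}{8}.
General: g(n) = A·(-7)^n + \frac{7}{8}.
Apply g(0) = 6: A + \frac{7}{8} = 6 ⇒ A = \frac{41}{8}.
So g(n) = \frac{41 \left(-7\right)^{n}}{8} + \frac{7}{8}.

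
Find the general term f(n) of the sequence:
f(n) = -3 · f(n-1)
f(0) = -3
Pure geometric recurrence with ratio -3.
By induction f(n) = f(0) · (-3)^n = - 3 \left(-3\right)^{n}.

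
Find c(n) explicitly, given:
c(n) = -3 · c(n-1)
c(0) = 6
Pure geometric recurrence with ratio -3.
By induction c(n) = c(0) · (-3)^n = 6 \left(-3\right)^{n}.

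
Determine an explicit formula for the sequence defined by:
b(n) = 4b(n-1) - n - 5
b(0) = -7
First-order linear with linear forcing.
Homogeneous solution: b_h(n) = A·(4)^n.
Try particular b_p(n) = pn + q. Substituting:
  pn + q = 4(p(n-1) + q) - n - 5.
Matching the n-coefficient: p = 4p - 1 ⇒ p = \frac{1}{3}.
Matching constants: q = -4p + 4q - 5 ⇒ q = \frac{19}{9}.
General: b(n) = A·(4)^n + \frac{n}{3} + \frac{19}{9}.
Apply b(0) = -7: A + \frac{19}{9} = -7 ⇒ A = - \frac{82}{9}.
So b(n) = - \frac{82 \cdot 4^{n}}{9} + \frac{n}{3} + \frac{19}{9}.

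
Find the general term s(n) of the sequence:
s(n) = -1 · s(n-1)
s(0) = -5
Pure geometric recurrence with ratio -1.
By induction s(n) = s(0) · (-1)^n = - 5 \left(-1\right)^{n}.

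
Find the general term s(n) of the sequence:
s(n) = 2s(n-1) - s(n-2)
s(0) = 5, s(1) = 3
Characteristic equation: x² - 2x + 1 = 0, which is (x - (1))².
Repeated root r = 1.
General solution: s(n) = (A + Bn)·(1)^n.
From s(0) = 5: A = 5.
From s(1) = 3: (A + B)·(1) = 3 ⇒ B = -2.
So s(n) = \left(5 - 2 n\right) \cdot (1)^n.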